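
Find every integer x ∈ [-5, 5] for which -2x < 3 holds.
Holds for: {-1, 0, 1, 2, 3, 4, 5}
Fails for: {-5, -4, -3, -2}

Answer: {-1, 0, 1, 2, 3, 4, 5}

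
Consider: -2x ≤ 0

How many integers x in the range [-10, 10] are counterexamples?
Counterexamples in [-10, 10]: {-10, -9, -8, -7, -6, -5, -4, -3, -2, -1}.

Counting them gives 10 values.

Answer: 10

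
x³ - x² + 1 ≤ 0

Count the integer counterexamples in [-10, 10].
Counterexamples in [-10, 10]: {0, 1, 2, 3, 4, 5, 6, 7, 8, 9, 10}.

Counting them gives 11 values.

Answer: 11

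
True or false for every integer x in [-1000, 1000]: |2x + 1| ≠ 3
The claim fails at x = 1:
x = 1: LHS = |2·1 + 1| = |3| = 3; 3 ≠ 3 — FAILS

Because a single integer refutes it, the statement is false.

Answer: False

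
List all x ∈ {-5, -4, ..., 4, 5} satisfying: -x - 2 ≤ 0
Holds for: {-2, -1, 0, 1, 2, 3, 4, 5}
Fails for: {-5, -4, -3}

Answer: {-2, -1, 0, 1, 2, 3, 4, 5}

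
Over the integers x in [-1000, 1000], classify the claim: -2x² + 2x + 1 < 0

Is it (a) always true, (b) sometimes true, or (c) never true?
Holds at x = -1: LHS = -2·(-1)² + 2·(-1) + 1 = -3; -3 < 0 — holds
Fails at x = 0: LHS = -2·0² + 2·0 + 1 = 1; 1 < 0 — FAILS
It is satisfied by some integers in the range but not all.

Answer: Sometimes true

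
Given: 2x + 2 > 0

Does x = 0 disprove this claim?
Substitute x = 0 into the relation:
x = 0: LHS = 2·0 + 2 = 2; 2 > 0 — holds

The claim holds here, so x = 0 is not a counterexample. (A counterexample exists elsewhere, e.g. x = -1.)

Answer: No, x = 0 is not a counterexample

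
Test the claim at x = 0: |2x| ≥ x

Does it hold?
x = 0: LHS = |2·0| = |0| = 0; 0 ≥ 0 — holds

The relation is satisfied at x = 0.

Answer: Yes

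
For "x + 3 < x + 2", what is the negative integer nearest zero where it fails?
Testing negative integers from -1 downward:
x = -1: LHS = (-1) + 3 = 2, RHS = (-1) + 2 = 1; 2 < 1 — FAILS  ← closest negative counterexample to 0

Answer: x = -1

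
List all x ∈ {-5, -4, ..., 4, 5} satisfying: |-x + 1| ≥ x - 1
Over all integers in [-5, 5], LHS − RHS is smallest at x = 1, where it equals 0:
x = 1: LHS = |-1 + 1| = |0| = 0, RHS = 1 - 1 = 0; 0 ≥ 0 — holds
At the ends of the range:
x = -5: LHS = |-(-5) + 1| = |6| = 6, RHS = (-5) - 1 = -6; 6 ≥ -6 — holds
x = 5: LHS = |-5 + 1| = |-4| = 4, RHS = 5 - 1 = 4; 4 ≥ 4 — holds
Hence LHS − RHS is never negative, i.e. LHS ≥ RHS throughout, so the relation holds for every integer in [-5, 5].

Answer: All integers in [-5, 5]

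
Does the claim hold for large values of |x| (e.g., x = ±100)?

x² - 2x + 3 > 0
x = 100: LHS = 100² - 2·100 + 3 = 9803; 9803 > 0 — holds
x = -100: LHS = (-100)² - 2·(-100) + 3 = 10203; 10203 > 0 — holds

Answer: Yes, holds for both x = 100 and x = -100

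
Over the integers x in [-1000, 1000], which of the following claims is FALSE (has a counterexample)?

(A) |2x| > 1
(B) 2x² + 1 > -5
(A) x = 0: LHS = |2·0| = |0| = 0; 0 > 1 — FAILS

(B) Over all integers in [-1000, 1000], LHS − RHS is smallest at x = 0, where it equals 6:
x = 0: LHS = 2·0² + 1 = 1; 1 > -5 — holds
At the ends of the range:
x = -1000: LHS = 2·(-1000)² + 1 = 2000001; 2000001 > -5 — holds
x = 1000: LHS = 2·1000² + 1 = 2000001; 2000001 > -5 — holds
Hence LHS − RHS is never zero or negative, i.e. LHS > RHS throughout, so the relation holds for every integer in [-1000, 1000].

Only (A) has a counterexample.

Answer: A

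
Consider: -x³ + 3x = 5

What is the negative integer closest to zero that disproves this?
Testing negative integers from -1 downward:
x = -1: LHS = -(-1)³ + 3·(-1) = -2; -2 = 5 — FAILS  ← closest negative counterexample to 0

Answer: x = -1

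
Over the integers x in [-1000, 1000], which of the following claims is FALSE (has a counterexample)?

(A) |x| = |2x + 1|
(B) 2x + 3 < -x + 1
(A) x = 0: LHS = |0| = 0, RHS = |2·0 + 1| = |1| = 1; 0 = 1 — FAILS
(B) x = 0: LHS = 2·0 + 3 = 3, RHS = -0 + 1 = 1; 3 < 1 — FAILS

Answer: Both A and B are false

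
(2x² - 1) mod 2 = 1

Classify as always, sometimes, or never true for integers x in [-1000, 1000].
For a polynomial with integer coefficients, its value mod 2 depends only on x mod 2, so it suffices to check one representative of each residue class, x = 0, 1:
x = 0: LHS = (2·0² - 1) mod 2 = (-1) mod 2 = 1; 1 = 1 — holds
x = 1: LHS = (2·1² - 1) mod 2 = 1 mod 2 = 1; 1 = 1 — holds
The relation holds in every residue class, so the relation holds for every integer in [-1000, 1000].

No counterexample exists.

Answer: Always true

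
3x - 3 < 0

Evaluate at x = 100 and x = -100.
x = 100: LHS = 3·100 - 3 = 297; 297 < 0 — FAILS
x = -100: LHS = 3·(-100) - 3 = -303; -303 < 0 — holds

Answer: Partially: fails for x = 100, holds for x = -100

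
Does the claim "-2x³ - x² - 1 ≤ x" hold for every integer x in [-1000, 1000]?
The claim fails at x = -1:
x = -1: LHS = -2·(-1)³ - (-1)² - 1 = 0; 0 ≤ -1 — FAILS

Because a single integer refutes it, the statement is false.

Answer: False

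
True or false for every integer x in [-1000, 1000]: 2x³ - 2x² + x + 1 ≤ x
The claim fails at x = 0:
x = 0: LHS = 2·0³ - 2·0² + 0 + 1 = 1; 1 ≤ 0 — FAILS

Because a single integer refutes it, the statement is false.

Answer: False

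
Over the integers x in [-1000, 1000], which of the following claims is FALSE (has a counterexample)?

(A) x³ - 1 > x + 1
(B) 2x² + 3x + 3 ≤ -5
(A) x = 0: LHS = 0³ - 1 = -1, RHS = 0 + 1 = 1; -1 > 1 — FAILS
(B) x = 0: LHS = 2·0² + 3·0 + 3 = 3; 3 ≤ -5 — FAILS

Answer: Both A and B are false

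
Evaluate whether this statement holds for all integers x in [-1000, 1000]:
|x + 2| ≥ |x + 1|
The claim fails at x = -2:
x = -2: LHS = |(-2) + 2| = |0| = 0, RHS = |(-2) + 1| = |-1| = 1; 0 ≥ 1 — FAILS

Because a single integer refutes it, the statement is false.

Answer: False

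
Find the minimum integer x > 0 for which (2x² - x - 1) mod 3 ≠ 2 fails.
Testing positive integers:
x = 1: LHS = (2·1² - 1 - 1) mod 3 = 0 mod 3 = 0; 0 ≠ 2 — holds
x = 2: LHS = (2·2² - 2 - 1) mod 3 = 5 mod 3 = 2; 2 ≠ 2 — FAILS  ← smallest positive counterexample

Answer: x = 2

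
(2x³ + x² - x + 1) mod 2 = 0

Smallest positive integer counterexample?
Testing positive integers:
x = 1: LHS = (2·1³ + 1² - 1 + 1) mod 2 = 3 mod 2 = 1; 1 = 0 — FAILS  ← smallest positive counterexample

Answer: x = 1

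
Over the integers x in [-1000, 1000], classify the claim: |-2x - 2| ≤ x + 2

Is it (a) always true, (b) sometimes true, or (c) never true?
Holds at x = 0: LHS = |-2·0 - 2| = |-2| = 2, RHS = 0 + 2 = 2; 2 ≤ 2 — holds
Fails at x = 1: LHS = |-2·1 - 2| = |-4| = 4, RHS = 1 + 2 = 3; 4 ≤ 3 — FAILS
It is satisfied by some integers in the range but not all.

Answer: Sometimes true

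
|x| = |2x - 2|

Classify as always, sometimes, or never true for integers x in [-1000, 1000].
Holds at x = 2: LHS = |2| = 2, RHS = |2·2 - 2| = |2| = 2; 2 = 2 — holds
Fails at x = 0: LHS = |0| = 0, RHS = |2·0 - 2| = |-2| = 2; 0 = 2 — FAILS
It is satisfied by some integers in the range but not all.

Answer: Sometimes true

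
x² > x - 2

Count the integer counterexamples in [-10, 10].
Over all integers in [-10, 10], LHS − RHS is smallest at x = 0, where it equals 2:
x = 0: LHS = 0² = 0, RHS = 0 - 2 = -2; 0 > -2 — holds
At the ends of the range:
x = -10: LHS = (-10)² = 100, RHS = (-10) - 2 = -12; 100 > -12 — holds
x = 10: LHS = 10² = 100, RHS = 10 - 2 = 8; 100 > 8 — holds
Hence LHS − RHS is never zero or negative, i.e. LHS > RHS throughout, so the relation holds for every integer in [-10, 10].

No counterexample appears in that range.

Answer: 0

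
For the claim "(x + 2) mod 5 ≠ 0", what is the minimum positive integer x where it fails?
Testing positive integers:
x = 1: LHS = (1 + 2) mod 5 = 3 mod 5 = 3; 3 ≠ 0 — holds
x = 2: LHS = (2 + 2) mod 5 = 4 mod 5 = 4; 4 ≠ 0 — holds
x = 3: LHS = (3 + 2) mod 5 = 5 mod 5 = 0; 0 ≠ 0 — FAILS  ← smallest positive counterexample

Answer: x = 3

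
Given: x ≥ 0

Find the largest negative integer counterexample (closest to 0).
Testing negative integers from -1 downward:
x = -1: -1 ≥ 0 — FAILS  ← closest negative counterexample to 0

Answer: x = -1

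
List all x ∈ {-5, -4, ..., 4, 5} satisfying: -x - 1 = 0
Holds for: {-1}
Fails for: {-5, -4, -3, -2, 0, 1, 2, 3, 4, 5}

Answer: {-1}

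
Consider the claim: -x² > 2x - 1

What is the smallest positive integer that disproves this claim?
Testing positive integers:
x = 1: LHS = -1² = -1, RHS = 2·1 - 1 = 1; -1 > 1 — FAILS  ← smallest positive counterexample

Answer: x = 1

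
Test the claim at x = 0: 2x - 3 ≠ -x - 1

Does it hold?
x = 0: LHS = 2·0 - 3 = -3, RHS = -0 - 1 = -1; -3 ≠ -1 — holds

The relation is satisfied at x = 0.

Answer: Yes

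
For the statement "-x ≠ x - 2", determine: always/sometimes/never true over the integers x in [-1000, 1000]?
Holds at x = 0: LHS = -0 = 0, RHS = 0 - 2 = -2; 0 ≠ -2 — holds
Fails at x = 1: RHS = 1 - 2 = -1; -1 ≠ -1 — FAILS
It is satisfied by some integers in the range but not all.

Answer: Sometimes true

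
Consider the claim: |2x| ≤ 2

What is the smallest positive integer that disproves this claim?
Testing positive integers:
x = 1: LHS = |2·1| = |2| = 2; 2 ≤ 2 — holds
x = 2: LHS = |2·2| = |4| = 4; 4 ≤ 2 — FAILS  ← smallest positive counterexample

Answer: x = 2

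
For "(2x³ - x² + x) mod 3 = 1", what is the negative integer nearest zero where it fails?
Testing negative integers from -1 downward:
x = -1: LHS = (2·(-1)³ - (-1)² + (-1)) mod 3 = (-4) mod 3 = 2; 2 = 1 — FAILS  ← closest negative counterexample to 0

Answer: x = -1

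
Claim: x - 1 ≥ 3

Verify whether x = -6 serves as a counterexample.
Substitute x = -6 into the relation:
x = -6: LHS = (-6) - 1 = -7; -7 ≥ 3 — FAILS

Since the claim fails at x = -6, this value is a counterexample.

Answer: Yes, x = -6 is a counterexample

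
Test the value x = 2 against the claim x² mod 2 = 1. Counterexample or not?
Substitute x = 2 into the relation:
x = 2: LHS = (2²) mod 2 = 4 mod 2 = 0; 0 = 1 — FAILS

Since the claim fails at x = 2, this value is a counterexample.

Answer: Yes, x = 2 is a counterexample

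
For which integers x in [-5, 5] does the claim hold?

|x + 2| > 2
Holds for: {-5, 1, 2, 3, 4, 5}
Fails for: {-4, -3, -2, -1, 0}

Answer: {-5, 1, 2, 3, 4, 5}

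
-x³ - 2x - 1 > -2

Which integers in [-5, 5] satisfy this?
Holds for: {-5, -4, -3, -2, -1, 0}
Fails for: {1, 2, 3, 4, 5}

Answer: {-5, -4, -3, -2, -1, 0}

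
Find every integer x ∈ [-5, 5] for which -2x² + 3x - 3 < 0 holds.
Over all integers in [-5, 5], LHS − RHS is largest at x = 1, where it equals -2:
x = 1: LHS = -2·1² + 3·1 - 3 = -2; -2 < 0 — holds
At the ends of the range:
x = -5: LHS = -2·(-5)² + 3·(-5) - 3 = -68; -68 < 0 — holds
x = 5: LHS = -2·5² + 3·5 - 3 = -38; -38 < 0 — holds
Hence LHS − RHS is never zero or positive, i.e. LHS < RHS throughout, so the relation holds for every integer in [-5, 5].

Answer: All integers in [-5, 5]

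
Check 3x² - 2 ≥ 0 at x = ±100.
x = 100: LHS = 3·100² - 2 = 29998; 29998 ≥ 0 — holds
x = -100: LHS = 3·(-100)² - 2 = 29998; 29998 ≥ 0 — holds

Answer: Yes, holds for both x = 100 and x = -100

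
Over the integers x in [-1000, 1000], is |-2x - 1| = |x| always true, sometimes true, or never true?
Holds at x = -1: LHS = |-2·(-1) - 1| = |1| = 1, RHS = |-1| = 1; 1 = 1 — holds
Fails at x = 0: LHS = |-2·0 - 1| = |-1| = 1, RHS = |0| = 0; 1 = 0 — FAILS
It is satisfied by some integers in the range but not all.

Answer: Sometimes true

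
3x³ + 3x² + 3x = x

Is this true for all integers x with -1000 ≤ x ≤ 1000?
The claim fails at x = 1:
x = 1: LHS = 3·1³ + 3·1² + 3·1 = 9; 9 = 1 — FAILS

Because a single integer refutes it, the statement is false.

Answer: False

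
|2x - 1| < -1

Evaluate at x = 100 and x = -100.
x = 100: LHS = |2·100 - 1| = |199| = 199; 199 < -1 — FAILS
x = -100: LHS = |2·(-100) - 1| = |-201| = 201; 201 < -1 — FAILS

Answer: No, fails for both x = 100 and x = -100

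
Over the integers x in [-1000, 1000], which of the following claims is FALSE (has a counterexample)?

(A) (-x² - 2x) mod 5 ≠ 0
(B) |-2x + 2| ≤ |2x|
(A) x = 0: LHS = (-0² - 2·0) mod 5 = 0 mod 5 = 0; 0 ≠ 0 — FAILS
(B) x = 0: LHS = |-2·0 + 2| = |2| = 2, RHS = |2·0| = |0| = 0; 2 ≤ 0 — FAILS

Answer: Both A and B are false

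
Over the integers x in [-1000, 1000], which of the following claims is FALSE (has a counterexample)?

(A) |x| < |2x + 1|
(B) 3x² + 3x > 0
(A) x = -1: LHS = |-1| = 1, RHS = |2·(-1) + 1| = |-1| = 1; 1 < 1 — FAILS
(B) x = 0: LHS = 3·0² + 3·0 = 0; 0 > 0 — FAILS

Answer: Both A and B are false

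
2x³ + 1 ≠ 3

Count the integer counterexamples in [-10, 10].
Counterexamples in [-10, 10]: {1}.

Counting them gives 1 values.

Answer: 1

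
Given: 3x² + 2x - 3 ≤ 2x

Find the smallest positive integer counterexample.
Testing positive integers:
x = 1: LHS = 3·1² + 2·1 - 3 = 2, RHS = 2·1 = 2; 2 ≤ 2 — holds
x = 2: LHS = 3·2² + 2·2 - 3 = 13, RHS = 2·2 = 4; 13 ≤ 4 — FAILS  ← smallest positive counterexample

Answer: x = 2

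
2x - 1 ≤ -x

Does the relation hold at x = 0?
x = 0: LHS = 2·0 - 1 = -1, RHS = -0 = 0; -1 ≤ 0 — holds

The relation is satisfied at x = 0.

Answer: Yes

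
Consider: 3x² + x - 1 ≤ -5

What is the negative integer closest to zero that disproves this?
Testing negative integers from -1 downward:
x = -1: LHS = 3·(-1)² + (-1) - 1 = 1; 1 ≤ -5 — FAILS  ← closest negative counterexample to 0

Answer: x = -1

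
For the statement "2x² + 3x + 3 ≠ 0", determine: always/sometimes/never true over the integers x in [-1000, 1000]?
Over all integers in [-1000, 1000], LHS − RHS is always positive; it is smallest at x = -1, where it equals 2:
x = -1: LHS = 2·(-1)² + 3·(-1) + 3 = 2; 2 ≠ 0 — holds
At the ends of the range:
x = -1000: LHS = 2·(-1000)² + 3·(-1000) + 3 = 1997003; 1997003 ≠ 0 — holds
x = 1000: LHS = 2·1000² + 3·1000 + 3 = 2003003; 2003003 ≠ 0 — holds
Hence LHS − RHS is never 0, i.e. the two sides are never equal, so the relation holds for every integer in [-1000, 1000].

No counterexample exists.

Answer: Always true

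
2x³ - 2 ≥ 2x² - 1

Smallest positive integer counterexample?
Testing positive integers:
x = 1: LHS = 2·1³ - 2 = 0, RHS = 2·1² - 1 = 1; 0 ≥ 1 — FAILS  ← smallest positive counterexample

Answer: x = 1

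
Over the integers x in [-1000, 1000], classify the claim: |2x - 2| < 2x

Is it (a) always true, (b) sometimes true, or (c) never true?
Holds at x = 1: LHS = |2·1 - 2| = |0| = 0, RHS = 2·1 = 2; 0 < 2 — holds
Fails at x = 0: LHS = |2·0 - 2| = |-2| = 2, RHS = 2·0 = 0; 2 < 0 — FAILS
It is satisfied by some integers in the range but not all.

Answer: Sometimes true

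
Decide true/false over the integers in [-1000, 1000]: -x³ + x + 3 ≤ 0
The claim fails at x = 0:
x = 0: LHS = -0³ + 0 + 3 = 3; 3 ≤ 0 — FAILS

Because a single integer refutes it, the statement is false.

Answer: False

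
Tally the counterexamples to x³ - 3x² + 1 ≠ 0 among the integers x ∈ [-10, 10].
Track d = LHS − RHS over the integers in [-10, 10]. Equality would need d = 0, but d changes sign only between consecutive integers, jumping over 0:
x = -1: LHS = (-1)³ - 3·(-1)² + 1 = -3; -3 ≠ 0 — holds  (d = -3)
x = 0: LHS = 0³ - 3·0² + 1 = 1; 1 ≠ 0 — holds  (d = 1)
x = 0: LHS = 0³ - 3·0² + 1 = 1; 1 ≠ 0 — holds  (d = 1)
x = 1: LHS = 1³ - 3·1² + 1 = -1; -1 ≠ 0 — holds  (d = -1)
x = 2: LHS = 2³ - 3·2² + 1 = -3; -3 ≠ 0 — holds  (d = -3)
x = 3: LHS = 3³ - 3·3² + 1 = 1; 1 ≠ 0 — holds  (d = 1)
Away from these crossings d keeps a constant sign, and checking every integer in [-10, 10] confirms d ≠ 0 throughout. Hence the two sides are never equal, so the relation holds for every integer in [-10, 10].

No counterexample appears in that range.

Answer: 0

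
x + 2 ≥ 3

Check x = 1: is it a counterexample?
Substitute x = 1 into the relation:
x = 1: LHS = 1 + 2 = 3; 3 ≥ 3 — holds

The claim holds here, so x = 1 is not a counterexample. (A counterexample exists elsewhere, e.g. x = 0.)

Answer: No, x = 1 is not a counterexample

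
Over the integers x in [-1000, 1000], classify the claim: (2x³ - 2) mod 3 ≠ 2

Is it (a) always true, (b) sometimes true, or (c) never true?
Holds at x = 0: LHS = (2·0³ - 2) mod 3 = (-2) mod 3 = 1; 1 ≠ 2 — holds
Fails at x = -1: LHS = (2·(-1)³ - 2) mod 3 = (-4) mod 3 = 2; 2 ≠ 2 — FAILS
It is satisfied by some integers in the range but not all.

Answer: Sometimes true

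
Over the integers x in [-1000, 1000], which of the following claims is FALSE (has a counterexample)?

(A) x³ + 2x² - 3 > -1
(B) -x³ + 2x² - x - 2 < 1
(A) x = 0: LHS = 0³ + 2·0² - 3 = -3; -3 > -1 — FAILS
(B) x = -1: LHS = -(-1)³ + 2·(-1)² - (-1) - 2 = 2; 2 < 1 — FAILS

Answer: Both A and B are false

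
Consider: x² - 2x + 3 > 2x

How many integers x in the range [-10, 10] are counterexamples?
Counterexamples in [-10, 10]: {1, 2, 3}.

Counting them gives 3 values.

Answer: 3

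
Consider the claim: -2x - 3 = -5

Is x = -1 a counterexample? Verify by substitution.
Substitute x = -1 into the relation:
x = -1: LHS = -2·(-1) - 3 = -1; -1 = -5 — FAILS

Since the claim fails at x = -1, this value is a counterexample.

Answer: Yes, x = -1 is a counterexample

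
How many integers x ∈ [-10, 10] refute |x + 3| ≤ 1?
Counterexamples in [-10, 10]: {-10, -9, -8, -7, -6, -5, -1, 0, 1, 2, 3, 4, 5, 6, 7, 8, 9, 10}.

Counting them gives 18 values.

Answer: 18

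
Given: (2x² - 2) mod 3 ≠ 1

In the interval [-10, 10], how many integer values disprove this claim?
Counterexamples in [-10, 10]: {-9, -6, -3, 0, 3, 6, 9}.

Counting them gives 7 values.

Answer: 7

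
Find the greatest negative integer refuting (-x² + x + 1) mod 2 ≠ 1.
Testing negative integers from -1 downward:
x = -1: LHS = (-(-1)² + (-1) + 1) mod 2 = (-1) mod 2 = 1; 1 ≠ 1 — FAILS  ← closest negative counterexample to 0

Answer: x = -1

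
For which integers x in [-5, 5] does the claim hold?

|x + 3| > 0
Holds for: {-5, -4, -2, -1, 0, 1, 2, 3, 4, 5}
Fails for: {-3}

Answer: {-5, -4, -2, -1, 0, 1, 2, 3, 4, 5}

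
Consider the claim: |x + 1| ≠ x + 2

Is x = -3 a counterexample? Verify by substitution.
Substitute x = -3 into the relation:
x = -3: LHS = |(-3) + 1| = |-2| = 2, RHS = (-3) + 2 = -1; 2 ≠ -1 — holds

The relation holds at x = -3, so it is not a counterexample.

Answer: No, x = -3 is not a counterexample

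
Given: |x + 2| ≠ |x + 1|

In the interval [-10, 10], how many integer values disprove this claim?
Track d = LHS − RHS over the integers in [-10, 10]. Equality would need d = 0, but d changes sign only between consecutive integers, jumping over 0:
x = -2: LHS = |(-2) + 2| = |0| = 0, RHS = |(-2) + 1| = |-1| = 1; 0 ≠ 1 — holds  (d = -1)
x = -1: LHS = |(-1) + 2| = |1| = 1, RHS = |(-1) + 1| = |0| = 0; 1 ≠ 0 — holds  (d = 1)
Away from these crossings d keeps a constant sign, and checking every integer in [-10, 10] confirms d ≠ 0 throughout. Hence the two sides are never equal, so the relation holds for every integer in [-10, 10].

No counterexample appears in that range.

Answer: 0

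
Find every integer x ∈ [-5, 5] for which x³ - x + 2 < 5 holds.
Holds for: {-5, -4, -3, -2, -1, 0, 1}
Fails for: {2, 3, 4, 5}

Answer: {-5, -4, -3, -2, -1, 0, 1}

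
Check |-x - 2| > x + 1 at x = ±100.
x = 100: LHS = |-100 - 2| = |-102| = 102, RHS = 100 + 1 = 101; 102 > 101 — holds
x = -100: LHS = |-(-100) - 2| = |98| = 98, RHS = (-100) + 1 = -99; 98 > -99 — holds

Answer: Yes, holds for both x = 100 and x = -100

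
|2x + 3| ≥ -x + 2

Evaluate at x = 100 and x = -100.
x = 100: LHS = |2·100 + 3| = |203| = 203, RHS = -100 + 2 = -98; 203 ≥ -98 — holds
x = -100: LHS = |2·(-100) + 3| = |-197| = 197, RHS = -(-100) + 2 = 102; 197 ≥ 102 — holds

Answer: Yes, holds for both x = 100 and x = -100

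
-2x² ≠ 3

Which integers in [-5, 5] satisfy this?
Over all integers in [-5, 5], LHS − RHS is always negative; it is closest to 0 at x = 0, where it equals -3:
x = 0: LHS = -2·0² = 0; 0 ≠ 3 — holds
At the ends of the range:
x = -5: LHS = -2·(-5)² = -50; -50 ≠ 3 — holds
x = 5: LHS = -2·5² = -50; -50 ≠ 3 — holds
Hence LHS − RHS is never 0, i.e. the two sides are never equal, so the relation holds for every integer in [-5, 5].

Answer: All integers in [-5, 5]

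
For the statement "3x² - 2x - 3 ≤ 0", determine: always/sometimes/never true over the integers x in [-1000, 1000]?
Holds at x = 0: LHS = 3·0² - 2·0 - 3 = -3; -3 ≤ 0 — holds
Fails at x = -1: LHS = 3·(-1)² - 2·(-1) - 3 = 2; 2 ≤ 0 — FAILS
It is satisfied by some integers in the range but not all.

Answer: Sometimes true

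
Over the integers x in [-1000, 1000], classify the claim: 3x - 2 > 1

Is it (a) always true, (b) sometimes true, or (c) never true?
Holds at x = 2: LHS = 3·2 - 2 = 4; 4 > 1 — holds
Fails at x = 0: LHS = 3·0 - 2 = -2; -2 > 1 — FAILS
It is satisfied by some integers in the range but not all.

Answer: Sometimes true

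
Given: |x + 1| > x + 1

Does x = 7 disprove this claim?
Substitute x = 7 into the relation:
x = 7: LHS = |7 + 1| = |8| = 8, RHS = 7 + 1 = 8; 8 > 8 — FAILS

Since the claim fails at x = 7, this value is a counterexample.

Answer: Yes, x = 7 is a counterexample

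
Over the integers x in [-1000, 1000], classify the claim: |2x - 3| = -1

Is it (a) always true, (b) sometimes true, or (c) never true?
An absolute value is never negative, so the left side is ≥ 0 for every x, while the right side is -1. Tightest case in [-1000, 1000] is x = 1:
x = 1: LHS = |2·1 - 3| = |-1| = 1; 1 = -1 — FAILS
Hence LHS − RHS is never 0, i.e. the two sides are never equal, so the claimed relation (=) fails for every integer in [-1000, 1000].

No integer in the range satisfies it.

Answer: Never true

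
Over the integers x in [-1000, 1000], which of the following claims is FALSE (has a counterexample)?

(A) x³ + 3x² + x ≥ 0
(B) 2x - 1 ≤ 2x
(A) x = -3: LHS = (-3)³ + 3·(-3)² + (-3) = -3; -3 ≥ 0 — FAILS

(B) Over all integers in [-1000, 1000], LHS − RHS is largest at x = 0, where it equals -1:
x = 0: LHS = 2·0 - 1 = -1, RHS = 2·0 = 0; -1 ≤ 0 — holds
At the ends of the range:
x = -1000: LHS = 2·(-1000) - 1 = -2001, RHS = 2·(-1000) = -2000; -2001 ≤ -2000 — holds
x = 1000: LHS = 2·1000 - 1 = 1999, RHS = 2·1000 = 2000; 1999 ≤ 2000 — holds
Hence LHS − RHS is never positive, i.e. LHS ≤ RHS throughout, so the relation holds for every integer in [-1000, 1000].

Only (A) has a counterexample.

Answer: A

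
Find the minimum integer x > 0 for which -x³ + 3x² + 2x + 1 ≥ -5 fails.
Testing positive integers:
x = 1: LHS = -1³ + 3·1² + 2·1 + 1 = 5; 5 ≥ -5 — holds
x = 2: LHS = -2³ + 3·2² + 2·2 + 1 = 9; 9 ≥ -5 — holds
x = 3: LHS = -3³ + 3·3² + 2·3 + 1 = 7; 7 ≥ -5 — holds
x = 4: LHS = -4³ + 3·4² + 2·4 + 1 = -7; -7 ≥ -5 — FAILS  ← smallest positive counterexample

Answer: x = 4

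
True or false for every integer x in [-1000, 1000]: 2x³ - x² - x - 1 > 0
The claim fails at x = 0:
x = 0: LHS = 2·0³ - 0² - 0 - 1 = -1; -1 > 0 — FAILS

Because a single integer refutes it, the statement is false.

Answer: False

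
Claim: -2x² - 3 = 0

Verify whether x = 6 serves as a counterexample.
Substitute x = 6 into the relation:
x = 6: LHS = -2·6² - 3 = -75; -75 = 0 — FAILS

Since the claim fails at x = 6, this value is a counterexample.

Answer: Yes, x = 6 is a counterexample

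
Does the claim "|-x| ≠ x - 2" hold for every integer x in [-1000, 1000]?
Over all integers in [-1000, 1000], LHS − RHS is always positive; it is smallest at x = 0, where it equals 2:
x = 0: LHS = |-0| = |0| = 0, RHS = 0 - 2 = -2; 0 ≠ -2 — holds
At the ends of the range:
x = -1000: LHS = |-(-1000)| = |1000| = 1000, RHS = (-1000) - 2 = -1002; 1000 ≠ -1002 — holds
x = 1000: LHS = |-1000| = 1000, RHS = 1000 - 2 = 998; 1000 ≠ 998 — holds
Hence LHS − RHS is never 0, i.e. the two sides are never equal, so the relation holds for every integer in [-1000, 1000].

No counterexample exists.

Answer: True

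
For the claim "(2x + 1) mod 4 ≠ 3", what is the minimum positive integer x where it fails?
Testing positive integers:
x = 1: LHS = (2·1 + 1) mod 4 = 3 mod 4 = 3; 3 ≠ 3 — FAILS  ← smallest positive counterexample

Answer: x = 1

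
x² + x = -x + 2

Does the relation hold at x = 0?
x = 0: LHS = 0² + 0 = 0, RHS = -0 + 2 = 2; 0 = 2 — FAILS

The relation fails at x = 0, so x = 0 is a counterexample.

Answer: No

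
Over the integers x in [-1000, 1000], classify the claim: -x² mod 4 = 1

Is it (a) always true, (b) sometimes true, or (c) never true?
For a polynomial with integer coefficients, its value mod 4 depends only on x mod 4, so it suffices to check one representative of each residue class, x = 0, 1, 2, 3:
x = 0: LHS = (-0²) mod 4 = 0 mod 4 = 0; 0 = 1 — FAILS
x = 1: LHS = (-1²) mod 4 = (-1) mod 4 = 3; 3 = 1 — FAILS
x = 2: LHS = (-2²) mod 4 = (-4) mod 4 = 0; 0 = 1 — FAILS
x = 3: LHS = (-3²) mod 4 = (-9) mod 4 = 3; 3 = 1 — FAILS
The relation fails in every residue class, so the claimed relation (=) fails for every integer in [-1000, 1000].

No integer in the range satisfies it.

Answer: Never true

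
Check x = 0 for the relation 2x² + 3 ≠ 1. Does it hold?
x = 0: LHS = 2·0² + 3 = 3; 3 ≠ 1 — holds

The relation is satisfied at x = 0.

Answer: Yes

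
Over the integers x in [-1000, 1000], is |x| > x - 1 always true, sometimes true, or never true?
Over all integers in [-1000, 1000], LHS − RHS is smallest at x = 0, where it equals 1:
x = 0: LHS = |0| = 0, RHS = 0 - 1 = -1; 0 > -1 — holds
At the ends of the range:
x = -1000: LHS = |-1000| = 1000, RHS = (-1000) - 1 = -1001; 1000 > -1001 — holds
x = 1000: LHS = |1000| = 1000, RHS = 1000 - 1 = 999; 1000 > 999 — holds
Hence LHS − RHS is never zero or negative, i.e. LHS > RHS throughout, so the relation holds for every integer in [-1000, 1000].

No counterexample exists.

Answer: Always true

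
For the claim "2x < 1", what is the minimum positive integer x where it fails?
Testing positive integers:
x = 1: LHS = 2·1 = 2; 2 < 1 — FAILS  ← smallest positive counterexample

Answer: x = 1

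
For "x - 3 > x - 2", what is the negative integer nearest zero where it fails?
Testing negative integers from -1 downward:
x = -1: LHS = (-1) - 3 = -4, RHS = (-1) - 2 = -3; -4 > -3 — FAILS  ← closest negative counterexample to 0

Answer: x = -1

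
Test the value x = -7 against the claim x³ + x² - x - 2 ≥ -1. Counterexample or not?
Substitute x = -7 into the relation:
x = -7: LHS = (-7)³ + (-7)² - (-7) - 2 = -289; -289 ≥ -1 — FAILS

Since the claim fails at x = -7, this value is a counterexample.

Answer: Yes, x = -7 is a counterexample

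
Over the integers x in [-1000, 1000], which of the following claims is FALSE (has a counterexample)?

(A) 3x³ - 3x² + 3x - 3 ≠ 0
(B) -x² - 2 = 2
(A) x = 1: LHS = 3·1³ - 3·1² + 3·1 - 3 = 0; 0 ≠ 0 — FAILS
(B) x = 0: LHS = -0² - 2 = -2; -2 = 2 — FAILS

Answer: Both A and B are false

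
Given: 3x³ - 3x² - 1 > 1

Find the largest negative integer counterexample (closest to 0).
Testing negative integers from -1 downward:
x = -1: LHS = 3·(-1)³ - 3·(-1)² - 1 = -7; -7 > 1 — FAILS  ← closest negative counterexample to 0

Answer: x = -1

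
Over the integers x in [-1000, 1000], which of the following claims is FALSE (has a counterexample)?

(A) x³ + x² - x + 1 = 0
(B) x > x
(A) x = 0: LHS = 0³ + 0² - 0 + 1 = 1; 1 = 0 — FAILS
(B) x = 0: 0 > 0 — FAILS

Answer: Both A and B are false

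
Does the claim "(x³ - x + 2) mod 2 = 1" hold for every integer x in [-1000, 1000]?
The claim fails at x = 0:
x = 0: LHS = (0³ - 0 + 2) mod 2 = 2 mod 2 = 0; 0 = 1 — FAILS

Because a single integer refutes it, the statement is false.

Answer: False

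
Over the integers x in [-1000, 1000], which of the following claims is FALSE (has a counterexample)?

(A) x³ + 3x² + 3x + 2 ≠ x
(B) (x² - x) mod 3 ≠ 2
(A) Track d = LHS − RHS over the integers in [-1000, 1000]. Equality would need d = 0, but d changes sign only between consecutive integers, jumping over 0:
x = -3: LHS = (-3)³ + 3·(-3)² + 3·(-3) + 2 = -7; -7 ≠ -3 — holds  (d = -4)
x = -2: LHS = (-2)³ + 3·(-2)² + 3·(-2) + 2 = 0; 0 ≠ -2 — holds  (d = 2)
Away from these crossings d keeps a constant sign, and checking every integer in [-1000, 1000] confirms d ≠ 0 throughout. Hence the two sides are never equal, so the relation holds for every integer in [-1000, 1000].

(B) x = -1: LHS = ((-1)² - (-1)) mod 3 = 2 mod 3 = 2; 2 ≠ 2 — FAILS

Only (B) has a counterexample.

Answer: B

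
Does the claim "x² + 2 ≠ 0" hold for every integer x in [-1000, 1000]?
Over all integers in [-1000, 1000], LHS − RHS is always positive; it is smallest at x = 0, where it equals 2:
x = 0: LHS = 0² + 2 = 2; 2 ≠ 0 — holds
At the ends of the range:
x = -1000: LHS = (-1000)² + 2 = 1000002; 1000002 ≠ 0 — holds
x = 1000: LHS = 1000² + 2 = 1000002; 1000002 ≠ 0 — holds
Hence LHS − RHS is never 0, i.e. the two sides are never equal, so the relation holds for every integer in [-1000, 1000].

No counterexample exists.

Answer: True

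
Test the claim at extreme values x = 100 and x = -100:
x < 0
x = 100: 100 < 0 — FAILS
x = -100: -100 < 0 — holds

Answer: Partially: fails for x = 100, holds for x = -100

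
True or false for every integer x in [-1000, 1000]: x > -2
The claim fails at x = -2:
x = -2: -2 > -2 — FAILS

Because a single integer refutes it, the statement is false.

Answer: False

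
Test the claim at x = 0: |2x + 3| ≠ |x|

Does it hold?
x = 0: LHS = |2·0 + 3| = |3| = 3, RHS = |0| = 0; 3 ≠ 0 — holds

The relation is satisfied at x = 0.

Answer: Yes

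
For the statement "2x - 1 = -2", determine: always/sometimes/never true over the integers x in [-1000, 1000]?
Track d = LHS − RHS over the integers in [-1000, 1000]. Equality would need d = 0, but d changes sign only between consecutive integers, jumping over 0:
x = -1: LHS = 2·(-1) - 1 = -3; -3 = -2 — FAILS  (d = -1)
x = 0: LHS = 2·0 - 1 = -1; -1 = -2 — FAILS  (d = 1)
Away from these crossings d keeps a constant sign, and checking every integer in [-1000, 1000] confirms d ≠ 0 throughout. Hence the two sides are never equal, so the claimed relation (=) fails for every integer in [-1000, 1000].

No integer in the range satisfies it.

Answer: Never true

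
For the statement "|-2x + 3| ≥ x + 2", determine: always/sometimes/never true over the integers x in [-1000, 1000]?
Holds at x = 0: LHS = |-2·0 + 3| = |3| = 3, RHS = 0 + 2 = 2; 3 ≥ 2 — holds
Fails at x = 1: LHS = |-2·1 + 3| = |1| = 1, RHS = 1 + 2 = 3; 1 ≥ 3 — FAILS
It is satisfied by some integers in the range but not all.

Answer: Sometimes true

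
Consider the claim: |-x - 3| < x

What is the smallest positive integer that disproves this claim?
Testing positive integers:
x = 1: LHS = |-1 - 3| = |-4| = 4; 4 < 1 — FAILS  ← smallest positive counterexample

Answer: x = 1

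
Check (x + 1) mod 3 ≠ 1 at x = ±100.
x = 100: LHS = (100 + 1) mod 3 = 101 mod 3 = 2; 2 ≠ 1 — holds
x = -100: LHS = ((-100) + 1) mod 3 = (-99) mod 3 = 0; 0 ≠ 1 — holds

Answer: Yes, holds for both x = 100 and x = -100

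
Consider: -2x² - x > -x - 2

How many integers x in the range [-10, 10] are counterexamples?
Counterexamples in [-10, 10]: {-10, -9, -8, -7, -6, -5, -4, -3, -2, -1, 1, 2, 3, 4, 5, 6, 7, 8, 9, 10}.

Counting them gives 20 values.

Answer: 20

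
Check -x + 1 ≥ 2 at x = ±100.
x = 100: LHS = -100 + 1 = -99; -99 ≥ 2 — FAILS
x = -100: LHS = -(-100) + 1 = 101; 101 ≥ 2 — holds

Answer: Partially: fails for x = 100, holds for x = -100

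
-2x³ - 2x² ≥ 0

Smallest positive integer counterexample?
Testing positive integers:
x = 1: LHS = -2·1³ - 2·1² = -4; -4 ≥ 0 — FAILS  ← smallest positive counterexample

Answer: x = 1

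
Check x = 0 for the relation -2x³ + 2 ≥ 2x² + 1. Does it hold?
x = 0: LHS = -2·0³ + 2 = 2, RHS = 2·0² + 1 = 1; 2 ≥ 1 — holds

The relation is satisfied at x = 0.

Answer: Yes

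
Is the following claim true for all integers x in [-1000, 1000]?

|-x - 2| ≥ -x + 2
The claim fails at x = -1:
x = -1: LHS = |-(-1) - 2| = |-1| = 1, RHS = -(-1) + 2 = 3; 1 ≥ 3 — FAILS

Because a single integer refutes it, the statement is false.

Answer: False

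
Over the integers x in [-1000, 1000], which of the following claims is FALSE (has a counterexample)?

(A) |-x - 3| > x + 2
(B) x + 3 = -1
(A) Over all integers in [-1000, 1000], LHS − RHS is smallest at x = 0, where it equals 1:
x = 0: LHS = |-0 - 3| = |-3| = 3, RHS = 0 + 2 = 2; 3 > 2 — holds
At the ends of the range:
x = -1000: LHS = |-(-1000) - 3| = |997| = 997, RHS = (-1000) + 2 = -998; 997 > -998 — holds
x = 1000: LHS = |-1000 - 3| = |-1003| = 1003, RHS = 1000 + 2 = 1002; 1003 > 1002 — holds
Hence LHS − RHS is never zero or negative, i.e. LHS > RHS throughout, so the relation holds for every integer in [-1000, 1000].

(B) x = 0: LHS = 0 + 3 = 3; 3 = -1 — FAILS

Only (B) has a counterexample.

Answer: B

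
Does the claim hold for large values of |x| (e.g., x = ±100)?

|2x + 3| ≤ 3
x = 100: LHS = |2·100 + 3| = |203| = 203; 203 ≤ 3 — FAILS
x = -100: LHS = |2·(-100) + 3| = |-197| = 197; 197 ≤ 3 — FAILS

Answer: No, fails for both x = 100 and x = -100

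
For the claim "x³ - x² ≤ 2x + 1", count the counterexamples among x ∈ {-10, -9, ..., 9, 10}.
Counterexamples in [-10, 10]: {3, 4, 5, 6, 7, 8, 9, 10}.

Counting them gives 8 values.

Answer: 8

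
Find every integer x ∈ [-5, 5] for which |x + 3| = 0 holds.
Holds for: {-3}
Fails for: {-5, -4, -2, -1, 0, 1, 2, 3, 4, 5}

Answer: {-3}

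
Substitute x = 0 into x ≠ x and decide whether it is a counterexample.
Substitute x = 0 into the relation:
x = 0: 0 ≠ 0 — FAILS

Since the claim fails at x = 0, this value is a counterexample.

Answer: Yes, x = 0 is a counterexample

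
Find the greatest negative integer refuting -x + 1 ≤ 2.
Testing negative integers from -1 downward:
x = -1: LHS = -(-1) + 1 = 2; 2 ≤ 2 — holds
x = -2: LHS = -(-2) + 1 = 3; 3 ≤ 2 — FAILS  ← closest negative counterexample to 0

Answer: x = -2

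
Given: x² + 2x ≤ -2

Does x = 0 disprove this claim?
Substitute x = 0 into the relation:
x = 0: LHS = 0² + 2·0 = 0; 0 ≤ -2 — FAILS

Since the claim fails at x = 0, this value is a counterexample.

Answer: Yes, x = 0 is a counterexample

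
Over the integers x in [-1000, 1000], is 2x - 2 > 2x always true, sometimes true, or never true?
Over all integers in [-1000, 1000], LHS − RHS is largest at x = 0, where it equals -2:
x = 0: LHS = 2·0 - 2 = -2, RHS = 2·0 = 0; -2 > 0 — FAILS
At the ends of the range:
x = -1000: LHS = 2·(-1000) - 2 = -2002, RHS = 2·(-1000) = -2000; -2002 > -2000 — FAILS
x = 1000: LHS = 2·1000 - 2 = 1998, RHS = 2·1000 = 2000; 1998 > 2000 — FAILS
Hence LHS − RHS is never positive, i.e. LHS ≤ RHS throughout, so the claimed relation (>) fails for every integer in [-1000, 1000].

No integer in the range satisfies it.

Answer: Never true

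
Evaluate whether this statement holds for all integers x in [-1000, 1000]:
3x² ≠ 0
The claim fails at x = 0:
x = 0: LHS = 3·0² = 0; 0 ≠ 0 — FAILS

Because a single integer refutes it, the statement is false.

Answer: False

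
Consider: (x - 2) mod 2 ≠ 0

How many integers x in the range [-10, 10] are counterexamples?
Counterexamples in [-10, 10]: {-10, -8, -6, -4, -2, 0, 2, 4, 6, 8, 10}.

Counting them gives 11 values.

Answer: 11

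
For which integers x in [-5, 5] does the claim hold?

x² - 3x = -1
Track d = LHS − RHS over the integers in [-5, 5]. Equality would need d = 0, but d changes sign only between consecutive integers, jumping over 0:
x = 0: LHS = 0² - 3·0 = 0; 0 = -1 — FAILS  (d = 1)
x = 1: LHS = 1² - 3·1 = -2; -2 = -1 — FAILS  (d = -1)
x = 2: LHS = 2² - 3·2 = -2; -2 = -1 — FAILS  (d = -1)
x = 3: LHS = 3² - 3·3 = 0; 0 = -1 — FAILS  (d = 1)
Away from these crossings d keeps a constant sign, and checking every integer in [-5, 5] confirms d ≠ 0 throughout. Hence the two sides are never equal, so the claimed relation (=) fails for every integer in [-5, 5].

Answer: None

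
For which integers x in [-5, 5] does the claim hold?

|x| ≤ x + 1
Holds for: {0, 1, 2, 3, 4, 5}
Fails for: {-5, -4, -3, -2, -1}

Answer: {0, 1, 2, 3, 4, 5}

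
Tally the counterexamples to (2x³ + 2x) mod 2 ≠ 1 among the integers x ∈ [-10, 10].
For a polynomial with integer coefficients, its value mod 2 depends only on x mod 2, so it suffices to check one representative of each residue class, x = 0, 1:
x = 0: LHS = (2·0³ + 2·0) mod 2 = 0 mod 2 = 0; 0 ≠ 1 — holds
x = 1: LHS = (2·1³ + 2·1) mod 2 = 4 mod 2 = 0; 0 ≠ 1 — holds
The relation holds in every residue class, so the relation holds for every integer in [-10, 10].

No counterexample appears in that range.

Answer: 0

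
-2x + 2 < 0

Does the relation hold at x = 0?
x = 0: LHS = -2·0 + 2 = 2; 2 < 0 — FAILS

The relation fails at x = 0, so x = 0 is a counterexample.

Answer: No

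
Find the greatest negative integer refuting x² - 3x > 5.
Testing negative integers from -1 downward:
x = -1: LHS = (-1)² - 3·(-1) = 4; 4 > 5 — FAILS  ← closest negative counterexample to 0

Answer: x = -1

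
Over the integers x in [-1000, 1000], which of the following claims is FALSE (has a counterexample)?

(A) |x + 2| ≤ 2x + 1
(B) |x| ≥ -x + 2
(A) x = 0: LHS = |0 + 2| = |2| = 2, RHS = 2·0 + 1 = 1; 2 ≤ 1 — FAILS
(B) x = 0: LHS = |0| = 0, RHS = -0 + 2 = 2; 0 ≥ 2 — FAILS

Answer: Both A and B are false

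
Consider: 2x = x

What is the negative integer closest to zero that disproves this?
Testing negative integers from -1 downward:
x = -1: LHS = 2·(-1) = -2; -2 = -1 — FAILS  ← closest negative counterexample to 0

Answer: x = -1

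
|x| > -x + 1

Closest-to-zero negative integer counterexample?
Testing negative integers from -1 downward:
x = -1: LHS = |-1| = 1, RHS = -(-1) + 1 = 2; 1 > 2 — FAILS  ← closest negative counterexample to 0

Answer: x = -1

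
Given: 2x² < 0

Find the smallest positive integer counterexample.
Testing positive integers:
x = 1: LHS = 2·1² = 2; 2 < 0 — FAILS  ← smallest positive counterexample

Answer: x = 1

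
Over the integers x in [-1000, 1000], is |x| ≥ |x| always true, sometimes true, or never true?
Over all integers in [-1000, 1000], LHS − RHS is smallest at x = 0, where it equals 0:
x = 0: LHS = |0| = 0, RHS = |0| = 0; 0 ≥ 0 — holds
At the ends of the range:
x = -1000: LHS = |-1000| = 1000, RHS = |-1000| = 1000; 1000 ≥ 1000 — holds
x = 1000: LHS = |1000| = 1000, RHS = |1000| = 1000; 1000 ≥ 1000 — holds
Hence LHS − RHS is never negative, i.e. LHS ≥ RHS throughout, so the relation holds for every integer in [-1000, 1000].

No counterexample exists.

Answer: Always true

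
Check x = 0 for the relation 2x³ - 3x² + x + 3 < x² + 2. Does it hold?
x = 0: LHS = 2·0³ - 3·0² + 0 + 3 = 3, RHS = 0² + 2 = 2; 3 < 2 — FAILS

The relation fails at x = 0, so x = 0 is a counterexample.

Answer: No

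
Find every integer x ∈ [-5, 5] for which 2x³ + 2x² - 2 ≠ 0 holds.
Track d = LHS − RHS over the integers in [-5, 5]. Equality would need d = 0, but d changes sign only between consecutive integers, jumping over 0:
x = 0: LHS = 2·0³ + 2·0² - 2 = -2; -2 ≠ 0 — holds  (d = -2)
x = 1: LHS = 2·1³ + 2·1² - 2 = 2; 2 ≠ 0 — holds  (d = 2)
Away from these crossings d keeps a constant sign, and checking every integer in [-5, 5] confirms d ≠ 0 throughout. Hence the two sides are never equal, so the relation holds for every integer in [-5, 5].

Answer: All integers in [-5, 5]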